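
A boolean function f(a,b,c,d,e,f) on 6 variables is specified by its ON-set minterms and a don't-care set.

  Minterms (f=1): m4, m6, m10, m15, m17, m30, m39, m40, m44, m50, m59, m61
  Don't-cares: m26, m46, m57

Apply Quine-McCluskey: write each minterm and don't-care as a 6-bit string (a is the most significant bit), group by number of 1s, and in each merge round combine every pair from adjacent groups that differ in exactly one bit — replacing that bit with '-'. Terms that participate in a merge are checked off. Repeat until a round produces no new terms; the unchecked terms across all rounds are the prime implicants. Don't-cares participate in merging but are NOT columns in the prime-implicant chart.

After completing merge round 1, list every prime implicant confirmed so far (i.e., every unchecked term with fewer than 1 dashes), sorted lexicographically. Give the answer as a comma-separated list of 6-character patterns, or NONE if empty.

001111, 010001, 100111, 110010

size-2^0 implicants → 000100(✓)  000110(✓)  001010(✓)  001111  010001  011010(✓)  011110(✓)  100111  101000(✓)  101100(✓)  101110(✓)  110010  111001(✓)  111011(✓)  111101(✓)
size-2^1 implicants → 0-1010  0001-0  011-10  101-00  1011-0  111-01  1110-1
Unchecked terms (primes): 0-1010, 0001-0, 001111, 010001, 011-10, 100111, 101-00, 1011-0, 110010, 111-01, 1110-1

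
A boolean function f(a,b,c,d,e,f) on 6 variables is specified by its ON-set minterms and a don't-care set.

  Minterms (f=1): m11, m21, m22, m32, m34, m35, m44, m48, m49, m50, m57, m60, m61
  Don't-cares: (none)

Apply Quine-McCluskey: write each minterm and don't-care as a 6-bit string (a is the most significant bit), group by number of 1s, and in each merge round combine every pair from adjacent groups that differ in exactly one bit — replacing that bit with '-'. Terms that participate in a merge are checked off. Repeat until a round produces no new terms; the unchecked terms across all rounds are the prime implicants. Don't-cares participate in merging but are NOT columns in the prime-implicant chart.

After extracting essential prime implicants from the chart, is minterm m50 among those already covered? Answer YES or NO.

YES

[col 0] 001011, 010101, 010110, 100000*, 100010*, 100011*, 101100*, 110000*, 110001*, 110010*, 111001*, 111100*, 111101*
[col 1] 1-0000*, 1-0010*, 1-1100, 1000-0*, 10001-, 11-001, 1100-0*, 11000-, 111-01, 11110-
[col 2] 1-00-0
Prime implicants: 001011, 010101, 010110, 1-00-0, 1-1100, 10001-, 11-001, 11000-, 111-01, 11110-
PI chart (minterm → PIs covering it):
  11 | 001011  (sole → essential)
  21 | 010101  (sole → essential)
  22 | 010110  (sole → essential)
  32 | 1-00-0  (sole → essential)
  34 | 1-00-0,10001-
  35 | 10001-  (sole → essential)
  44 | 1-1100  (sole → essential)
  48 | 1-00-0,11000-
  49 | 11-001,11000-
  50 | 1-00-0  (sole → essential)
  57 | 11-001,111-01
  60 | 1-1100,11110-
  61 | 111-01,11110-
Essential prime implicants: 001011, 010101, 010110, 1-00-0, 1-1100, 10001-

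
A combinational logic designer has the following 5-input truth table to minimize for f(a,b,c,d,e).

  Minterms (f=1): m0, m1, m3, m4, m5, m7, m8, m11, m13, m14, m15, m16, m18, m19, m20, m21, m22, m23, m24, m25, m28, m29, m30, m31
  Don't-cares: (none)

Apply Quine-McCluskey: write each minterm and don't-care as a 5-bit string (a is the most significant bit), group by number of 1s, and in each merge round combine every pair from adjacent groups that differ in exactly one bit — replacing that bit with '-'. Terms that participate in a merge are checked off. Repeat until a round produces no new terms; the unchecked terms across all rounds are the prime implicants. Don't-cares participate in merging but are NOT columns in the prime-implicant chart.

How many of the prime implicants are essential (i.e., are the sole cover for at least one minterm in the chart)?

5

size-2^0 implicants → 00000(✓)  00001(✓)  00011(✓)  00100(✓)  00101(✓)  00111(✓)  01000(✓)  01011(✓)  01101(✓)  01110(✓)  01111(✓)  10000(✓)  10010(✓)  10011(✓)  10100(✓)  10101(✓)  10110(✓)  10111(✓)  11000(✓)  11001(✓)  11100(✓)  11101(✓)  11110(✓)  11111(✓)
size-2^1 implicants → -0000(✓)  -0011(✓)  -0100(✓)  -0101(✓)  -0111(✓)  -1000(✓)  -1101(✓)  -1110(✓)  -1111(✓)  0-000(✓)  0-011(✓)  0-101(✓)  0-111(✓)  00-00(✓)  00-01(✓)  00-11(✓)  000-1(✓)  0000-(✓)  001-1(✓)  0010-(✓)  01-11(✓)  011-1(✓)  0111-(✓)  1-000(✓)  1-100(✓)  1-101(✓)  1-110(✓)  1-111(✓)  10-00(✓)  10-10(✓)  10-11(✓)  100-0(✓)  1001-(✓)  101-0(✓)  101-1(✓)  1010-(✓)  1011-(✓)  11-00(✓)  11-01(✓)  1100-(✓)  111-0(✓)  111-1(✓)  1110-(✓)  1111-(✓)
size-2^2 implicants → --000  --101(✓)  --111(✓)  -0-00  -0-11  -01-1(✓)  -010-  -11-1(✓)  -111-  0--11  0-1-1(✓)  00--1  00-0-  1--00  1-1-0(✓)  1-1-1(✓)  1-10-(✓)  1-11-(✓)  10--0  10-1-  101--(✓)  11-0-  111--(✓)
size-2^3 implicants → --1-1  1-1--
Unchecked terms (primes): --000, --1-1, -0-00, -0-11, -010-, -111-, 0--11, 00--1, 00-0-, 1--00, 1-1--, 10--0, 10-1-, 11-0-
Minterm coverage:
  m0 ⊆ --000,-0-00,00-0-
  m1 ⊆ 00--1,00-0-
  m3 ⊆ -0-11,0--11,00--1
  m4 ⊆ -0-00,-010-,00-0-
  m5 ⊆ --1-1,-010-,00--1,00-0-
  m7 ⊆ --1-1,-0-11,0--11,00--1
  m8 ⊆ --000 [E]
  m11 ⊆ 0--11 [E]
  m13 ⊆ --1-1 [E]
  m14 ⊆ -111- [E]
  m15 ⊆ --1-1,-111-,0--11
  m16 ⊆ --000,-0-00,1--00,10--0
  m18 ⊆ 10--0,10-1-
  m19 ⊆ -0-11,10-1-
  m20 ⊆ -0-00,-010-,1--00,1-1--,10--0
  m21 ⊆ --1-1,-010-,1-1--
  m22 ⊆ 1-1--,10--0,10-1-
  m23 ⊆ --1-1,-0-11,1-1--,10-1-
  m24 ⊆ --000,1--00,11-0-
  m25 ⊆ 11-0- [E]
  m28 ⊆ 1--00,1-1--,11-0-
  m29 ⊆ --1-1,1-1--,11-0-
  m30 ⊆ -111-,1-1--
  m31 ⊆ --1-1,-111-,1-1--
E = {--000, --1-1, -111-, 0--11, 11-0-}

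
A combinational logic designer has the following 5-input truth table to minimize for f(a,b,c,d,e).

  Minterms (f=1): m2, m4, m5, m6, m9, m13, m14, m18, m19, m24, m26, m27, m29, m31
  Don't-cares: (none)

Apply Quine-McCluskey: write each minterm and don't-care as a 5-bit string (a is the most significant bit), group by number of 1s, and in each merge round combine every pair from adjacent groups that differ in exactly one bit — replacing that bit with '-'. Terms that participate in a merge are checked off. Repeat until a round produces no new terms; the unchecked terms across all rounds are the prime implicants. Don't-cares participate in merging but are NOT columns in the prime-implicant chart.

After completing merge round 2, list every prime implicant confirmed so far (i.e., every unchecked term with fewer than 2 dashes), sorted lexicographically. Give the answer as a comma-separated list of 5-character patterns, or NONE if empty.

[col 0] 00010*, 00100*, 00101*, 00110*, 01001*, 01101*, 01110*, 10010*, 10011*, 11000*, 11010*, 11011*, 11101*, 11111*
[col 1] -0010, -1101, 0-101, 0-110, 00-10, 001-0, 0010-, 01-01, 1-010*, 1-011*, 1001-*, 11-11, 110-0, 1101-*, 111-1
[col 2] 1-01-
Prime implicants: -0010, -1101, 0-101, 0-110, 00-10, 001-0, 0010-, 01-01, 1-01-, 11-11, 110-0, 111-1

-0010, -1101, 0-101, 0-110, 00-10, 001-0, 0010-, 01-01, 11-11, 110-0, 111-1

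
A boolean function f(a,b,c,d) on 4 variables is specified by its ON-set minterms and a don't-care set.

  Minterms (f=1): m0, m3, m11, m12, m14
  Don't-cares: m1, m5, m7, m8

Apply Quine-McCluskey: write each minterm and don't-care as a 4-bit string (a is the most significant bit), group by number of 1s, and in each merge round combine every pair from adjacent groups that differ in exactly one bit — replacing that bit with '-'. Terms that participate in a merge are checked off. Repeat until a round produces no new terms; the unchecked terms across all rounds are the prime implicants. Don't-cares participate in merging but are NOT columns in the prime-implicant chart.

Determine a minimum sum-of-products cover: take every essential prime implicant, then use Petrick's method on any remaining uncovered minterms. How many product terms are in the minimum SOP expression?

3

Round 0: 0000✓ 0001✓ 0011✓ 0101✓ 0111✓ 1000✓ 1011✓ 1100✓ 1110✓
Round 1: -000 -011 0-01✓ 0-11✓ 00-1✓ 000- 01-1✓ 1-00 11-0
Round 2: 0--1
PIs = {-000, -011, 0--1, 000-, 1-00, 11-0}
Coverage chart:
  m0: -000,000-
  m3: -011,0--1
  m11: -011 ←essential
  m12: 1-00,11-0
  m14: 11-0 ←essential
Essential: -011, 11-0
Petrick residual → -000
Min cover (3 terms): b'c'd' + b'cd + abd'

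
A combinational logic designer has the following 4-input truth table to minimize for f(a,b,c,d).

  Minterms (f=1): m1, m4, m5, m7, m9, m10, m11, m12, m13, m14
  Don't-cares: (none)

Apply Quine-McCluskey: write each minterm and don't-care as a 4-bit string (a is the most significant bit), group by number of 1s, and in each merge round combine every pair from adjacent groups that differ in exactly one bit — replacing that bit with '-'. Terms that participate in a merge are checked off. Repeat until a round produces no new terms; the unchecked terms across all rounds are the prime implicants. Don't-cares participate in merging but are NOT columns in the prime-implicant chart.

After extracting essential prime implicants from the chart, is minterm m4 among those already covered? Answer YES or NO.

YES

size-2^0 implicants → 0001(✓)  0100(✓)  0101(✓)  0111(✓)  1001(✓)  1010(✓)  1011(✓)  1100(✓)  1101(✓)  1110(✓)
size-2^1 implicants → -001(✓)  -100(✓)  -101(✓)  0-01(✓)  01-1  010-(✓)  1-01(✓)  1-10  10-1  101-  11-0  110-(✓)
size-2^2 implicants → --01  -10-
Unchecked terms (primes): --01, -10-, 01-1, 1-10, 10-1, 101-, 11-0
Minterm coverage:
  m1 ⊆ --01 [E]
  m4 ⊆ -10- [E]
  m5 ⊆ --01,-10-,01-1
  m7 ⊆ 01-1 [E]
  m9 ⊆ --01,10-1
  m10 ⊆ 1-10,101-
  m11 ⊆ 10-1,101-
  m12 ⊆ -10-,11-0
  m13 ⊆ --01,-10-
  m14 ⊆ 1-10,11-0
E = {--01, -10-, 01-1}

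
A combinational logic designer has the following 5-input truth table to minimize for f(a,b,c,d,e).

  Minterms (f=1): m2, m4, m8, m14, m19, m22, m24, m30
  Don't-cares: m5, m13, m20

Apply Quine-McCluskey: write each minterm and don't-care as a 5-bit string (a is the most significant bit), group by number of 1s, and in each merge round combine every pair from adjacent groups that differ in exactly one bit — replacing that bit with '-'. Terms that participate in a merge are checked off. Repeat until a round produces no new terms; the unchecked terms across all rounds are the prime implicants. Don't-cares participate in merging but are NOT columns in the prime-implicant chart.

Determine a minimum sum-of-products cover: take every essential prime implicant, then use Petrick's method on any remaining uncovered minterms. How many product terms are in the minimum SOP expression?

Round 0: 00010 00100✓ 00101✓ 01000✓ 01101✓ 01110✓ 10011 10100✓ 10110✓ 11000✓ 11110✓
Round 1: -0100 -1000 -1110 0-101 0010- 1-110 101-0
PIs = {-0100, -1000, -1110, 0-101, 00010, 0010-, 1-110, 10011, 101-0}
Coverage chart:
  m2: 00010 ←essential
  m4: -0100,0010-
  m8: -1000 ←essential
  m14: -1110 ←essential
  m19: 10011 ←essential
  m22: 1-110,101-0
  m24: -1000 ←essential
  m30: -1110,1-110
Essential: -1000, -1110, 00010, 10011
Petrick residual → -0100, 1-110
Min cover (6 terms): b'cd'e' + bc'd'e' + bcde' + a'b'c'de' + acde' + ab'c'de

6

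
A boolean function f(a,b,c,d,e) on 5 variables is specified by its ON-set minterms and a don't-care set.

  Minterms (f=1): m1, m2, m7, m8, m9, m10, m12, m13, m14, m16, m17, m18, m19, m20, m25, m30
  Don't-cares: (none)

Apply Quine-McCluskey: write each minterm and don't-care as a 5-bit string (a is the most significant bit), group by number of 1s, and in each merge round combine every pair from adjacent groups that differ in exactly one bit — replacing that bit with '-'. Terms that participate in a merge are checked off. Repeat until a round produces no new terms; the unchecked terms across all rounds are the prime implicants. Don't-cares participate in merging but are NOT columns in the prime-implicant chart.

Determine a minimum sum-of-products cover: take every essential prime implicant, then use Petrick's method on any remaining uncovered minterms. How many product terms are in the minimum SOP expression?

7

[col 0] 00001*, 00010*, 00111, 01000*, 01001*, 01010*, 01100*, 01101*, 01110*, 10000*, 10001*, 10010*, 10011*, 10100*, 11001*, 11110*
[col 1] -0001*, -0010, -1001*, -1110, 0-001*, 0-010, 01-00*, 01-01*, 01-10*, 010-0*, 0100-*, 011-0*, 0110-*, 1-001*, 10-00, 100-0*, 100-1*, 1000-*, 1001-*
[col 2] --001, 01--0, 01-0-, 100--
Prime implicants: --001, -0010, -1110, 0-010, 00111, 01--0, 01-0-, 10-00, 100--
PI chart (minterm → PIs covering it):
  1 | --001  (sole → essential)
  2 | -0010,0-010
  7 | 00111  (sole → essential)
  8 | 01--0,01-0-
  9 | --001,01-0-
  10 | 0-010,01--0
  12 | 01--0,01-0-
  13 | 01-0-  (sole → essential)
  14 | -1110,01--0
  16 | 10-00,100--
  17 | --001,100--
  18 | -0010,100--
  19 | 100--  (sole → essential)
  20 | 10-00  (sole → essential)
  25 | --001  (sole → essential)
  30 | -1110  (sole → essential)
Essential prime implicants: --001, -1110, 00111, 01-0-, 10-00, 100--
Petrick residual → 0-010
Minimum SOP uses 7 PIs: c'd'e + bcde' + a'c'de' + a'b'cde + a'bd' + ab'd'e' + ab'c'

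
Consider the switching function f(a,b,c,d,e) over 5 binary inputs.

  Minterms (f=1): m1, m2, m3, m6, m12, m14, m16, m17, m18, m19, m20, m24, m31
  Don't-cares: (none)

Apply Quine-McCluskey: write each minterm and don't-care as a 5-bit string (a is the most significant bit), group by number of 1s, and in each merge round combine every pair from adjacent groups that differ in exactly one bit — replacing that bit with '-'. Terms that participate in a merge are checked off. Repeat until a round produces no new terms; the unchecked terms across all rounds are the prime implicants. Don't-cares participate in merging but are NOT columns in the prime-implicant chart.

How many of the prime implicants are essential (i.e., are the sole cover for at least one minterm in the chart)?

size-2^0 implicants → 00001(✓)  00010(✓)  00011(✓)  00110(✓)  01100(✓)  01110(✓)  10000(✓)  10001(✓)  10010(✓)  10011(✓)  10100(✓)  11000(✓)  11111
size-2^1 implicants → -0001(✓)  -0010(✓)  -0011(✓)  0-110  00-10  000-1(✓)  0001-(✓)  011-0  1-000  10-00  100-0(✓)  100-1(✓)  1000-(✓)  1001-(✓)
size-2^2 implicants → -00-1  -001-  100--
Unchecked terms (primes): -00-1, -001-, 0-110, 00-10, 011-0, 1-000, 10-00, 100--, 11111
Minterm coverage:
  m1 ⊆ -00-1 [E]
  m2 ⊆ -001-,00-10
  m3 ⊆ -00-1,-001-
  m6 ⊆ 0-110,00-10
  m12 ⊆ 011-0 [E]
  m14 ⊆ 0-110,011-0
  m16 ⊆ 1-000,10-00,100--
  m17 ⊆ -00-1,100--
  m18 ⊆ -001-,100--
  m19 ⊆ -00-1,-001-,100--
  m20 ⊆ 10-00 [E]
  m24 ⊆ 1-000 [E]
  m31 ⊆ 11111 [E]
E = {-00-1, 011-0, 1-000, 10-00, 11111}

5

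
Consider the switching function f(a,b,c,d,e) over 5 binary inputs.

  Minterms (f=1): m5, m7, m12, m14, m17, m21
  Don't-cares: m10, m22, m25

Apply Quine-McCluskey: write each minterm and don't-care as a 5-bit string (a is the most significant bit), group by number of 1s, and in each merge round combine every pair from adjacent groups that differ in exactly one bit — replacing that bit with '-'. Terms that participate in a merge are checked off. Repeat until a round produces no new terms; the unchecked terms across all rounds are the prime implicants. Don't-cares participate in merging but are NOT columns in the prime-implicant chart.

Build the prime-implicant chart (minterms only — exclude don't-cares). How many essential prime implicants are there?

size-2^0 implicants → 00101(✓)  00111(✓)  01010(✓)  01100(✓)  01110(✓)  10001(✓)  10101(✓)  10110  11001(✓)
size-2^1 implicants → -0101  001-1  01-10  011-0  1-001  10-01
Unchecked terms (primes): -0101, 001-1, 01-10, 011-0, 1-001, 10-01, 10110
Minterm coverage:
  m5 ⊆ -0101,001-1
  m7 ⊆ 001-1 [E]
  m12 ⊆ 011-0 [E]
  m14 ⊆ 01-10,011-0
  m17 ⊆ 1-001,10-01
  m21 ⊆ -0101,10-01
E = {001-1, 011-0}

2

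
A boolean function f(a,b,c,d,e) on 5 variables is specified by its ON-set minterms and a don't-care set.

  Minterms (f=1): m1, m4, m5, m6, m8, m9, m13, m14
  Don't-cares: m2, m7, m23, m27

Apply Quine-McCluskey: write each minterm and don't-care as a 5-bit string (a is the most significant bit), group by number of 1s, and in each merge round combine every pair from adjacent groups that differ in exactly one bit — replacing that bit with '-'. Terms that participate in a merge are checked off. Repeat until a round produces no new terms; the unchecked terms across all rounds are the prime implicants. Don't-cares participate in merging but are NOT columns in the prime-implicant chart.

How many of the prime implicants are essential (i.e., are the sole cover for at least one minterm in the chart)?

4

Round 0: 00001✓ 00010✓ 00100✓ 00101✓ 00110✓ 00111✓ 01000✓ 01001✓ 01101✓ 01110✓ 10111✓ 11011
Round 1: -0111 0-001✓ 0-101✓ 0-110 00-01✓ 00-10 001-0✓ 001-1✓ 0010-✓ 0011-✓ 01-01✓ 0100-
Round 2: 0--01 001--
PIs = {-0111, 0--01, 0-110, 00-10, 001--, 0100-, 11011}
Coverage chart:
  m1: 0--01 ←essential
  m4: 001-- ←essential
  m5: 0--01,001--
  m6: 0-110,00-10,001--
  m8: 0100- ←essential
  m9: 0--01,0100-
  m13: 0--01 ←essential
  m14: 0-110 ←essential
Essential: 0--01, 0-110, 001--, 0100-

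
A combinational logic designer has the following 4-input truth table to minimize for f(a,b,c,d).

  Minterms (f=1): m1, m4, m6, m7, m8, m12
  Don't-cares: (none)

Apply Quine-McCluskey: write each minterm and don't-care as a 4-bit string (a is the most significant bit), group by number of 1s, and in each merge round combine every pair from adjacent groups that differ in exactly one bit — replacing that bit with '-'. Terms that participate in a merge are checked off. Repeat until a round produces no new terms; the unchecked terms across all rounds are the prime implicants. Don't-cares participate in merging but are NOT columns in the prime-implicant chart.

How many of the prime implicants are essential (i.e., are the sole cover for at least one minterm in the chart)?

Round 0: 0001 0100✓ 0110✓ 0111✓ 1000✓ 1100✓
Round 1: -100 01-0 011- 1-00
PIs = {-100, 0001, 01-0, 011-, 1-00}
Coverage chart:
  m1: 0001 ←essential
  m4: -100,01-0
  m6: 01-0,011-
  m7: 011- ←essential
  m8: 1-00 ←essential
  m12: -100,1-00
Essential: 0001, 011-, 1-00

3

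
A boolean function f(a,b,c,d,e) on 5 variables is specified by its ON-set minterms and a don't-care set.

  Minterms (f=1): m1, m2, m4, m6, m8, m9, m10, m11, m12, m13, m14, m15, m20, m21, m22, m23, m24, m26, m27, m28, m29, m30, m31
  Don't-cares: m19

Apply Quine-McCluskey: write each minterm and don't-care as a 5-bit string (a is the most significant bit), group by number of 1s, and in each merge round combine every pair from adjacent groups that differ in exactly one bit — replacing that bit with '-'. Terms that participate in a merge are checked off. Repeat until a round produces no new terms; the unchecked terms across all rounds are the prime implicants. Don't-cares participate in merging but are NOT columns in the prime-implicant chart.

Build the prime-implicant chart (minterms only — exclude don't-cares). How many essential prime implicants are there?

5

Round 0: 00001✓ 00010✓ 00100✓ 00110✓ 01000✓ 01001✓ 01010✓ 01011✓ 01100✓ 01101✓ 01110✓ 01111✓ 10011✓ 10100✓ 10101✓ 10110✓ 10111✓ 11000✓ 11010✓ 11011✓ 11100✓ 11101✓ 11110✓ 11111✓
Round 1: -0100✓ -0110✓ -1000✓ -1010✓ -1011✓ -1100✓ -1101✓ -1110✓ -1111✓ 0-001 0-010✓ 0-100✓ 0-110✓ 00-10✓ 001-0✓ 01-00✓ 01-01✓ 01-10✓ 01-11✓ 010-0✓ 010-1✓ 0100-✓ 0101-✓ 011-0✓ 011-1✓ 0110-✓ 0111-✓ 1-011✓ 1-100✓ 1-101✓ 1-110✓ 1-111✓ 10-11✓ 101-0✓ 101-1✓ 1010-✓ 1011-✓ 11-00✓ 11-10✓ 11-11✓ 110-0✓ 1101-✓ 111-0✓ 111-1✓ 1110-✓ 1111-✓
Round 2: --100✓ --110✓ -01-0✓ -1-00✓ -1-10✓ -1-11✓ -10-0✓ -101-✓ -11-0✓ -11-1✓ -110-✓ -111-✓ 0--10 0-1-0✓ 01--0✓ 01--1✓ 01-0-✓ 01-1-✓ 010--✓ 011--✓ 1--11 1-1-0✓ 1-1-1✓ 1-10-✓ 1-11-✓ 101--✓ 11--0✓ 11-1-✓ 111--✓
Round 3: --1-0 -1--0 -1-1- -11-- 01--- 1-1--
PIs = {--1-0, -1--0, -1-1-, -11--, 0--10, 0-001, 01---, 1--11, 1-1--}
Coverage chart:
  m1: 0-001 ←essential
  m2: 0--10 ←essential
  m4: --1-0 ←essential
  m6: --1-0,0--10
  m8: -1--0,01---
  m9: 0-001,01---
  m10: -1--0,-1-1-,0--10,01---
  m11: -1-1-,01---
  m12: --1-0,-1--0,-11--,01---
  m13: -11--,01---
  m14: --1-0,-1--0,-1-1-,-11--,0--10,01---
  m15: -1-1-,-11--,01---
  m20: --1-0,1-1--
  m21: 1-1-- ←essential
  m22: --1-0,1-1--
  m23: 1--11,1-1--
  m24: -1--0 ←essential
  m26: -1--0,-1-1-
  m27: -1-1-,1--11
  m28: --1-0,-1--0,-11--,1-1--
  m29: -11--,1-1--
  m30: --1-0,-1--0,-1-1-,-11--,1-1--
  m31: -1-1-,-11--,1--11,1-1--
Essential: --1-0, -1--0, 0--10, 0-001, 1-1--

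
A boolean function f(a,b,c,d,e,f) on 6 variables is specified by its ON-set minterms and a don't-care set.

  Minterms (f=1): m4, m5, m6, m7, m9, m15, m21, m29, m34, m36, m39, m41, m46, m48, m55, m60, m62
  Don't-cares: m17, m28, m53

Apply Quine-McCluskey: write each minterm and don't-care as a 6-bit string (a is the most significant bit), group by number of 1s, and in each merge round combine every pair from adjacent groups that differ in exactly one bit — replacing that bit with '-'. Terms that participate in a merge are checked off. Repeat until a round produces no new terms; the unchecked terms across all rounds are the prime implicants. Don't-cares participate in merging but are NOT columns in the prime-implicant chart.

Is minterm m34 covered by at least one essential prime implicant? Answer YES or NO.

YES

Round 0: 000100✓ 000101✓ 000110✓ 000111✓ 001001✓ 001111✓ 010001✓ 010101✓ 011100✓ 011101✓ 100010 100100✓ 100111✓ 101001✓ 101110✓ 110000 110101✓ 110111✓ 111100✓ 111110✓
Round 1: -00100 -00111 -01001 -10101 -11100 0-0101 00-111 0001-0✓ 0001-1✓ 00010-✓ 00011-✓ 01-101 010-01 01110- 1-0111 1-1110 1101-1 1111-0
Round 2: 0001--
PIs = {-00100, -00111, -01001, -10101, -11100, 0-0101, 00-111, 0001--, 01-101, 010-01, 01110-, 1-0111, 1-1110, 100010, 110000, 1101-1, 1111-0}
Coverage chart:
  m4: -00100,0001--
  m5: 0-0101,0001--
  m6: 0001-- ←essential
  m7: -00111,00-111,0001--
  m9: -01001 ←essential
  m15: 00-111 ←essential
  m21: -10101,0-0101,01-101,010-01
  m29: 01-101,01110-
  m34: 100010 ←essential
  m36: -00100 ←essential
  m39: -00111,1-0111
  m41: -01001 ←essential
  m46: 1-1110 ←essential
  m48: 110000 ←essential
  m55: 1-0111,1101-1
  m60: -11100,1111-0
  m62: 1-1110,1111-0
Essential: -00100, -01001, 00-111, 0001--, 1-1110, 100010, 110000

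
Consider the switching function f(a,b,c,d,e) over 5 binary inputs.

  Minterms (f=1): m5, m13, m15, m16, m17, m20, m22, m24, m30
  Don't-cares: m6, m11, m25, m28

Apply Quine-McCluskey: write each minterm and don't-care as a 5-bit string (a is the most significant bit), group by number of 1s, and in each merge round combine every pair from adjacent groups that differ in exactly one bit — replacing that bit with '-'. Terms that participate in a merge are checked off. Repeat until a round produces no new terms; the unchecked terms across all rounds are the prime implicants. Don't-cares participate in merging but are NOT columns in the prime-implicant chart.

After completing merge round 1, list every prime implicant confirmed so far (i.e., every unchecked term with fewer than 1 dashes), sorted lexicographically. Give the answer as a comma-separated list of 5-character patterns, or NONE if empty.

NONE

[col 0] 00101*, 00110*, 01011*, 01101*, 01111*, 10000*, 10001*, 10100*, 10110*, 11000*, 11001*, 11100*, 11110*
[col 1] -0110, 0-101, 01-11, 011-1, 1-000*, 1-001*, 1-100*, 1-110*, 10-00*, 1000-*, 101-0*, 11-00*, 1100-*, 111-0*
[col 2] 1--00, 1-00-, 1-1-0
Prime implicants: -0110, 0-101, 01-11, 011-1, 1--00, 1-00-, 1-1-0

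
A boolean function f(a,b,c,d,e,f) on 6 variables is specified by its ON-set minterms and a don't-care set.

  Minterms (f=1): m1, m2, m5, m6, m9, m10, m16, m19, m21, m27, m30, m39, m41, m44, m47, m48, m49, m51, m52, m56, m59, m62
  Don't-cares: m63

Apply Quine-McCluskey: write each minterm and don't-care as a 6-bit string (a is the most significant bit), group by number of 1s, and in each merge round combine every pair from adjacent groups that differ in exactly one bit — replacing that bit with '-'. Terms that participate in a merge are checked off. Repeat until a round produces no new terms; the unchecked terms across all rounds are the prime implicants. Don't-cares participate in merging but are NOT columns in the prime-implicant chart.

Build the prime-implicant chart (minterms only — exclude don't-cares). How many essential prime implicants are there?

size-2^0 implicants → 000001(✓)  000010(✓)  000101(✓)  000110(✓)  001001(✓)  001010(✓)  010000(✓)  010011(✓)  010101(✓)  011011(✓)  011110(✓)  100111(✓)  101001(✓)  101100  101111(✓)  110000(✓)  110001(✓)  110011(✓)  110100(✓)  111000(✓)  111011(✓)  111110(✓)  111111(✓)
size-2^1 implicants → -01001  -10000  -10011(✓)  -11011(✓)  -11110  0-0101  00-001  00-010  000-01  000-10  01-011(✓)  1-1111  10-111  11-000  11-011(✓)  110-00  1100-1  11000-  111-11  11111-
size-2^2 implicants → -1-011
Unchecked terms (primes): -01001, -1-011, -10000, -11110, 0-0101, 00-001, 00-010, 000-01, 000-10, 1-1111, 10-111, 101100, 11-000, 110-00, 1100-1, 11000-, 111-11, 11111-
Minterm coverage:
  m1 ⊆ 00-001,000-01
  m2 ⊆ 00-010,000-10
  m5 ⊆ 0-0101,000-01
  m6 ⊆ 000-10 [E]
  m9 ⊆ -01001,00-001
  m10 ⊆ 00-010 [E]
  m16 ⊆ -10000 [E]
  m19 ⊆ -1-011 [E]
  m21 ⊆ 0-0101 [E]
  m27 ⊆ -1-011 [E]
  m30 ⊆ -11110 [E]
  m39 ⊆ 10-111 [E]
  m41 ⊆ -01001 [E]
  m44 ⊆ 101100 [E]
  m47 ⊆ 1-1111,10-111
  m48 ⊆ -10000,11-000,110-00,11000-
  m49 ⊆ 1100-1,11000-
  m51 ⊆ -1-011,1100-1
  m52 ⊆ 110-00 [E]
  m56 ⊆ 11-000 [E]
  m59 ⊆ -1-011,111-11
  m62 ⊆ -11110,11111-
E = {-01001, -1-011, -10000, -11110, 0-0101, 00-010, 000-10, 10-111, 101100, 11-000, 110-00}

11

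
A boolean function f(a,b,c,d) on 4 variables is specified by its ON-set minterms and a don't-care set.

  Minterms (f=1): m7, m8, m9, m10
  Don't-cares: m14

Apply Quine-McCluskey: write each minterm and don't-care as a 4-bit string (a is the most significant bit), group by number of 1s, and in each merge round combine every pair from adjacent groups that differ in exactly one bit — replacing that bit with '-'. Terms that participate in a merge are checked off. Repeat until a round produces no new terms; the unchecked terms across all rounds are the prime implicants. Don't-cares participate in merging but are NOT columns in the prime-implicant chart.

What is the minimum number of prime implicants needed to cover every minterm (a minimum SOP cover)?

3

Round 0: 0111 1000✓ 1001✓ 1010✓ 1110✓
Round 1: 1-10 10-0 100-
PIs = {0111, 1-10, 10-0, 100-}
Coverage chart:
  m7: 0111 ←essential
  m8: 10-0,100-
  m9: 100- ←essential
  m10: 1-10,10-0
Essential: 0111, 100-
Petrick residual → 1-10
Min cover (3 terms): a'bcd + acd' + ab'c'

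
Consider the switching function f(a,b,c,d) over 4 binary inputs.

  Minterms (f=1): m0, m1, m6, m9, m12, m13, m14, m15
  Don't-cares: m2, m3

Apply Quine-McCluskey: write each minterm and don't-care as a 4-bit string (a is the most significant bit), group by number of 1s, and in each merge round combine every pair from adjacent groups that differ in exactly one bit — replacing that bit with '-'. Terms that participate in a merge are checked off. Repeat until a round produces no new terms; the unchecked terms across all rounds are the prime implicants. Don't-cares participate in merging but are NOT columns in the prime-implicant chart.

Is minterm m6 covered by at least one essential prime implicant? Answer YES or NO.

NO

[col 0] 0000*, 0001*, 0010*, 0011*, 0110*, 1001*, 1100*, 1101*, 1110*, 1111*
[col 1] -001, -110, 0-10, 00-0*, 00-1*, 000-*, 001-*, 1-01, 11-0*, 11-1*, 110-*, 111-*
[col 2] 00--, 11--
Prime implicants: -001, -110, 0-10, 00--, 1-01, 11--
PI chart (minterm → PIs covering it):
  0 | 00--  (sole → essential)
  1 | -001,00--
  6 | -110,0-10
  9 | -001,1-01
  12 | 11--  (sole → essential)
  13 | 1-01,11--
  14 | -110,11--
  15 | 11--  (sole → essential)
Essential prime implicants: 00--, 11--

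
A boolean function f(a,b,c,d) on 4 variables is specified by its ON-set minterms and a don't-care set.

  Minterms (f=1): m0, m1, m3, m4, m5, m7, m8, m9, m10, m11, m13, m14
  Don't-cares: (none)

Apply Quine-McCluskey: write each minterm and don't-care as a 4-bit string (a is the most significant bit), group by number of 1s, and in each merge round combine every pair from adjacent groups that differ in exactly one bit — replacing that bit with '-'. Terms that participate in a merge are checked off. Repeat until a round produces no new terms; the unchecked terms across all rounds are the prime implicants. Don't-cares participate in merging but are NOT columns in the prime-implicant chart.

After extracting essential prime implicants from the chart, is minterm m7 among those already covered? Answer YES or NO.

YES

[col 0] 0000*, 0001*, 0011*, 0100*, 0101*, 0111*, 1000*, 1001*, 1010*, 1011*, 1101*, 1110*
[col 1] -000*, -001*, -011*, -101*, 0-00*, 0-01*, 0-11*, 00-1*, 000-*, 01-1*, 010-*, 1-01*, 1-10, 10-0*, 10-1*, 100-*, 101-*
[col 2] --01, -0-1, -00-, 0--1, 0-0-, 10--
Prime implicants: --01, -0-1, -00-, 0--1, 0-0-, 1-10, 10--
PI chart (minterm → PIs covering it):
  0 | -00-,0-0-
  1 | --01,-0-1,-00-,0--1,0-0-
  3 | -0-1,0--1
  4 | 0-0-  (sole → essential)
  5 | --01,0--1,0-0-
  7 | 0--1  (sole → essential)
  8 | -00-,10--
  9 | --01,-0-1,-00-,10--
  10 | 1-10,10--
  11 | -0-1,10--
  13 | --01  (sole → essential)
  14 | 1-10  (sole → essential)
Essential prime implicants: --01, 0--1, 0-0-, 1-10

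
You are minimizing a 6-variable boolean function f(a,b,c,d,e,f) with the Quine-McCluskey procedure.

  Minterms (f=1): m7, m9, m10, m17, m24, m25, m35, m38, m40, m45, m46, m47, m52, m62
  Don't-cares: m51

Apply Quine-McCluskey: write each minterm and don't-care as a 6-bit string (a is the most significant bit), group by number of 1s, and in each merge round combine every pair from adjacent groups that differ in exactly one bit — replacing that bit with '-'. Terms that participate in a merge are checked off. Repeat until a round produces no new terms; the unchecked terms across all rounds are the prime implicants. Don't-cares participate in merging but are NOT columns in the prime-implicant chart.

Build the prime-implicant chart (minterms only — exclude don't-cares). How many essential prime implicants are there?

11

[col 0] 000111, 001001*, 001010, 010001*, 011000*, 011001*, 100011*, 100110*, 101000, 101101*, 101110*, 101111*, 110011*, 110100, 111110*
[col 1] 0-1001, 01-001, 01100-, 1-0011, 1-1110, 10-110, 1011-1, 10111-
Prime implicants: 0-1001, 000111, 001010, 01-001, 01100-, 1-0011, 1-1110, 10-110, 101000, 1011-1, 10111-, 110100
PI chart (minterm → PIs covering it):
  7 | 000111  (sole → essential)
  9 | 0-1001  (sole → essential)
  10 | 001010  (sole → essential)
  17 | 01-001  (sole → essential)
  24 | 01100-  (sole → essential)
  25 | 0-1001,01-001,01100-
  35 | 1-0011  (sole → essential)
  38 | 10-110  (sole → essential)
  40 | 101000  (sole → essential)
  45 | 1011-1  (sole → essential)
  46 | 1-1110,10-110,10111-
  47 | 1011-1,10111-
  52 | 110100  (sole → essential)
  62 | 1-1110  (sole → essential)
Essential prime implicants: 0-1001, 000111, 001010, 01-001, 01100-, 1-0011, 1-1110, 10-110, 101000, 1011-1, 110100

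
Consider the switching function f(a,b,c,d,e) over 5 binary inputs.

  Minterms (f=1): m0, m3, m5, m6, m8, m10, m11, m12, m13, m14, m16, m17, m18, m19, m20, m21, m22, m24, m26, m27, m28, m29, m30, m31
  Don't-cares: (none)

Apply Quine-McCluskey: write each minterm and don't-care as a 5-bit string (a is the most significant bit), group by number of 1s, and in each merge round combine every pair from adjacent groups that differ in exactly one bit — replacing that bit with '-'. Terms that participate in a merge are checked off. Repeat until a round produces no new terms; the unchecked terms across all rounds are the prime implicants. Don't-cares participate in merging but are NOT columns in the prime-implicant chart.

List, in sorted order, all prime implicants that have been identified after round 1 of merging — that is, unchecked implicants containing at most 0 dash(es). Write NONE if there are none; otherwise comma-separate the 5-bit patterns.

size-2^0 implicants → 00000(✓)  00011(✓)  00101(✓)  00110(✓)  01000(✓)  01010(✓)  01011(✓)  01100(✓)  01101(✓)  01110(✓)  10000(✓)  10001(✓)  10010(✓)  10011(✓)  10100(✓)  10101(✓)  10110(✓)  11000(✓)  11010(✓)  11011(✓)  11100(✓)  11101(✓)  11110(✓)  11111(✓)
size-2^1 implicants → -0000(✓)  -0011(✓)  -0101(✓)  -0110(✓)  -1000(✓)  -1010(✓)  -1011(✓)  -1100(✓)  -1101(✓)  -1110(✓)  0-000(✓)  0-011(✓)  0-101(✓)  0-110(✓)  01-00(✓)  01-10(✓)  010-0(✓)  0101-(✓)  011-0(✓)  0110-(✓)  1-000(✓)  1-010(✓)  1-011(✓)  1-100(✓)  1-101(✓)  1-110(✓)  10-00(✓)  10-01(✓)  10-10(✓)  100-0(✓)  100-1(✓)  1000-(✓)  1001-(✓)  101-0(✓)  1010-(✓)  11-00(✓)  11-10(✓)  11-11(✓)  110-0(✓)  1101-(✓)  111-0(✓)  111-1(✓)  1110-(✓)  1111-(✓)
size-2^2 implicants → --000  --011  --101  --110  -1-00(✓)  -1-10(✓)  -10-0(✓)  -101-  -11-0(✓)  -110-  01--0(✓)  1--00(✓)  1--10(✓)  1-0-0(✓)  1-01-  1-1-0(✓)  1-10-  10--0(✓)  10-0-  100--  11--0(✓)  11-1-  111--
size-2^3 implicants → -1--0  1---0
Unchecked terms (primes): --000, --011, --101, --110, -1--0, -101-, -110-, 1---0, 1-01-, 1-10-, 10-0-, 100--, 11-1-, 111--

NONE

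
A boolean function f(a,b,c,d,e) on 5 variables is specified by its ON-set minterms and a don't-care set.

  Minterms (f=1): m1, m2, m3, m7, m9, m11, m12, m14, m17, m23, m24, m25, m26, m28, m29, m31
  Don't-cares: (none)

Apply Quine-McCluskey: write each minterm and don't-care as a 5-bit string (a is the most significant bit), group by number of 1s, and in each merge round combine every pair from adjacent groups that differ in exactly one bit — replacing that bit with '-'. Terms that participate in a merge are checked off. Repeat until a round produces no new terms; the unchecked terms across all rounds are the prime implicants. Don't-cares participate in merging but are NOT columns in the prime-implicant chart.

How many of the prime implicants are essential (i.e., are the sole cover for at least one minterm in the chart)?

Round 0: 00001✓ 00010✓ 00011✓ 00111✓ 01001✓ 01011✓ 01100✓ 01110✓ 10001✓ 10111✓ 11000✓ 11001✓ 11010✓ 11100✓ 11101✓ 11111✓
Round 1: -0001✓ -0111 -1001✓ -1100 0-001✓ 0-011✓ 00-11 000-1✓ 0001- 010-1✓ 011-0 1-001✓ 1-111 11-00✓ 11-01✓ 110-0 1100-✓ 111-1 1110-✓
Round 2: --001 0-0-1 11-0-
PIs = {--001, -0111, -1100, 0-0-1, 00-11, 0001-, 011-0, 1-111, 11-0-, 110-0, 111-1}
Coverage chart:
  m1: --001,0-0-1
  m2: 0001- ←essential
  m3: 0-0-1,00-11,0001-
  m7: -0111,00-11
  m9: --001,0-0-1
  m11: 0-0-1 ←essential
  m12: -1100,011-0
  m14: 011-0 ←essential
  m17: --001 ←essential
  m23: -0111,1-111
  m24: 11-0-,110-0
  m25: --001,11-0-
  m26: 110-0 ←essential
  m28: -1100,11-0-
  m29: 11-0-,111-1
  m31: 1-111,111-1
Essential: --001, 0-0-1, 0001-, 011-0, 110-0

5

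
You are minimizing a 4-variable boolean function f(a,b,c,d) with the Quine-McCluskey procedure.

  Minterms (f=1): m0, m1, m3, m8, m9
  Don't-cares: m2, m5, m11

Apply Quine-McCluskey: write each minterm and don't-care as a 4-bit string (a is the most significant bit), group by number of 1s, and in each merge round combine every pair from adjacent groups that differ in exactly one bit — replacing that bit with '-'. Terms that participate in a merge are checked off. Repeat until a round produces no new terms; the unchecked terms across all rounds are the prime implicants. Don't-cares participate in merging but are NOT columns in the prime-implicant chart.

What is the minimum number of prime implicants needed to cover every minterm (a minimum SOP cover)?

2

[col 0] 0000*, 0001*, 0010*, 0011*, 0101*, 1000*, 1001*, 1011*
[col 1] -000*, -001*, -011*, 0-01, 00-0*, 00-1*, 000-*, 001-*, 10-1*, 100-*
[col 2] -0-1, -00-, 00--
Prime implicants: -0-1, -00-, 0-01, 00--
PI chart (minterm → PIs covering it):
  0 | -00-,00--
  1 | -0-1,-00-,0-01,00--
  3 | -0-1,00--
  8 | -00-  (sole → essential)
  9 | -0-1,-00-
Essential prime implicants: -00-
Petrick residual → -0-1
Minimum SOP uses 2 PIs: b'd + b'c'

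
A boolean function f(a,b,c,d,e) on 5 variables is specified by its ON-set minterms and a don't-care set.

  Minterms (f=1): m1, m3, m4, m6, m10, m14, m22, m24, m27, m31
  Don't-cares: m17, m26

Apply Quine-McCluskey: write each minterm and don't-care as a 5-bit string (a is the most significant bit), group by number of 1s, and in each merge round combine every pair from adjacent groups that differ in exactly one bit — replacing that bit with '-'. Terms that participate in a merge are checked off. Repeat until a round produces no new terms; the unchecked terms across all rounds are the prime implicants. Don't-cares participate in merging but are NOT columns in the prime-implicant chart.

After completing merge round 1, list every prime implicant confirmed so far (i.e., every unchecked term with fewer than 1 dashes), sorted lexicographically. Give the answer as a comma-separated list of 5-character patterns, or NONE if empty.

Round 0: 00001✓ 00011✓ 00100✓ 00110✓ 01010✓ 01110✓ 10001✓ 10110✓ 11000✓ 11010✓ 11011✓ 11111✓
Round 1: -0001 -0110 -1010 0-110 000-1 001-0 01-10 11-11 110-0 1101-
PIs = {-0001, -0110, -1010, 0-110, 000-1, 001-0, 01-10, 11-11, 110-0, 1101-}

NONE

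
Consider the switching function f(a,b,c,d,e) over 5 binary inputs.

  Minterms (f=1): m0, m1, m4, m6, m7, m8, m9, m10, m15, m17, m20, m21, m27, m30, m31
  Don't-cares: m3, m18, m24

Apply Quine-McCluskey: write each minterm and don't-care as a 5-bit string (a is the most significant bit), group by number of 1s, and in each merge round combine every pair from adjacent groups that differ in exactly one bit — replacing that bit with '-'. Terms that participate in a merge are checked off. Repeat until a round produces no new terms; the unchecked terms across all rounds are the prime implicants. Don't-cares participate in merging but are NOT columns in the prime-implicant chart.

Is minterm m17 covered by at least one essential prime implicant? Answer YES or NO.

[col 0] 00000*, 00001*, 00011*, 00100*, 00110*, 00111*, 01000*, 01001*, 01010*, 01111*, 10001*, 10010, 10100*, 10101*, 11000*, 11011*, 11110*, 11111*
[col 1] -0001, -0100, -1000, -1111, 0-000*, 0-001*, 0-111, 00-00, 00-11, 000-1, 0000-*, 001-0, 0011-, 010-0, 0100-*, 10-01, 1010-, 11-11, 1111-
[col 2] 0-00-
Prime implicants: -0001, -0100, -1000, -1111, 0-00-, 0-111, 00-00, 00-11, 000-1, 001-0, 0011-, 010-0, 10-01, 10010, 1010-, 11-11, 1111-
PI chart (minterm → PIs covering it):
  0 | 0-00-,00-00
  1 | -0001,0-00-,000-1
  4 | -0100,00-00,001-0
  6 | 001-0,0011-
  7 | 0-111,00-11,0011-
  8 | -1000,0-00-,010-0
  9 | 0-00-  (sole → essential)
  10 | 010-0  (sole → essential)
  15 | -1111,0-111
  17 | -0001,10-01
  20 | -0100,1010-
  21 | 10-01,1010-
  27 | 11-11  (sole → essential)
  30 | 1111-  (sole → essential)
  31 | -1111,11-11,1111-
Essential prime implicants: 0-00-, 010-0, 11-11, 1111-

NO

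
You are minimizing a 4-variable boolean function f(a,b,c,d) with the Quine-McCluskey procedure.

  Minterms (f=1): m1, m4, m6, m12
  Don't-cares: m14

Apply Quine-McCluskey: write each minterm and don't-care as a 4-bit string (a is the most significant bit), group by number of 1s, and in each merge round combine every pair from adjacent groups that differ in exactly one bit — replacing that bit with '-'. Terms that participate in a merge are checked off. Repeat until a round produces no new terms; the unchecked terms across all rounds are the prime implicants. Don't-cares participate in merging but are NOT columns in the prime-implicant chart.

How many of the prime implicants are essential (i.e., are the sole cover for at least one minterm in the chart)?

Round 0: 0001 0100✓ 0110✓ 1100✓ 1110✓
Round 1: -100✓ -110✓ 01-0✓ 11-0✓
Round 2: -1-0
PIs = {-1-0, 0001}
Coverage chart:
  m1: 0001 ←essential
  m4: -1-0 ←essential
  m6: -1-0 ←essential
  m12: -1-0 ←essential
Essential: -1-0, 0001

2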